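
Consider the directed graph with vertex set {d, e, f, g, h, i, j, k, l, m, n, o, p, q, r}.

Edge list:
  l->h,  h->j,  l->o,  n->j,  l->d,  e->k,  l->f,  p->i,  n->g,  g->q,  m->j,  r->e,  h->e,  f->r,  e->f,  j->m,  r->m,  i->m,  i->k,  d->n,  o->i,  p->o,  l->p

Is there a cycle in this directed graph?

DFS with white/gray/black marking, starting from n:
n gray
  g gray
    q gray
    q black
  g black
  j gray
    m gray
      m→j: j is gray → back edge
Back edge found, so a cycle exists: j → m → j.

Yes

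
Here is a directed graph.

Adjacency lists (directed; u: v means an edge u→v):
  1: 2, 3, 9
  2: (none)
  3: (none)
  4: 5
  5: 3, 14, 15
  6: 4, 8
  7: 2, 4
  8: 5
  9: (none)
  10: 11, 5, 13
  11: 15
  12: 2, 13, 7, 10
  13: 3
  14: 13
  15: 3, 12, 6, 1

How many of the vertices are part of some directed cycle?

9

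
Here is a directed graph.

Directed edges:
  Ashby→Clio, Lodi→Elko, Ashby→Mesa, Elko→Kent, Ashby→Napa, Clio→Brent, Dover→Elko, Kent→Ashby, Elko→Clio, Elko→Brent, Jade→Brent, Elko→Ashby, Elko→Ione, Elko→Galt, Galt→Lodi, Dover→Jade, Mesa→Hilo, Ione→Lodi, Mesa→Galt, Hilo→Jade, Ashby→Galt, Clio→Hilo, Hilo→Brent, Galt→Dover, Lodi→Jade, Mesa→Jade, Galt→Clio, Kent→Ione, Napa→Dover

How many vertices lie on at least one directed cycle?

9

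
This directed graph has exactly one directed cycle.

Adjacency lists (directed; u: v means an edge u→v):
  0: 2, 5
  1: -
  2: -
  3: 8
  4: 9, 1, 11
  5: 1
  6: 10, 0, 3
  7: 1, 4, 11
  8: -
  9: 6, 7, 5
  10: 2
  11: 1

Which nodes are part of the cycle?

4, 7, 9

DFS with gray/black marking from 9:
9 gray
  6 gray
    10 gray
      2 gray
      2 black
    10 black
    0 gray
      0→2: 2 black — skip
      5 gray
        1 gray
        1 black
      5 black
    0 black
    3 gray
      8 gray
      8 black
    3 black
  6 black
  7 gray
    7→1: 1 black — skip
    4 gray
      4→9: 9 is gray → back edge
Back edge closes the cycle 9 → 7 → 4 → 9; its vertices are {4, 7, 9}.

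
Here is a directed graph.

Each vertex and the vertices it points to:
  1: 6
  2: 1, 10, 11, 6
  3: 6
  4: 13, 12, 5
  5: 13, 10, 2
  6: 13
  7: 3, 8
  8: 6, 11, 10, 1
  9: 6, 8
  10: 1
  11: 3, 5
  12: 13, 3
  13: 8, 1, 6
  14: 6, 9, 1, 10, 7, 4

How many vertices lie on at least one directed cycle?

9

A vertex is on a directed cycle iff it belongs to a strongly connected component of size ≥ 2 (or has a self-loop).
The vertices on cycles are {1, 2, 3, 5, 6, 8, 10, 11, 13} — 9 in total.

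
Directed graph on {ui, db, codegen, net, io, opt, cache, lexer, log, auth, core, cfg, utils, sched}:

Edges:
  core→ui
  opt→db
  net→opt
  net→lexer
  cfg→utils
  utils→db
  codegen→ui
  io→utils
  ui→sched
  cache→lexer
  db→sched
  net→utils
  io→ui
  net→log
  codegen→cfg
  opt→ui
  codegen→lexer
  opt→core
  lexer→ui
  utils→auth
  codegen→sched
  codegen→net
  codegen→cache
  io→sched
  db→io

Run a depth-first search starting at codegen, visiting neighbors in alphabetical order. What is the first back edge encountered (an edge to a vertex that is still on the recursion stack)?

io->utils

DFS from codegen (visiting neighbors in alphabetical order); mark gray on enter, black on exit:
codegen gray
  cache gray
    lexer gray
      ui gray
        sched gray
        sched black
      ui black
    lexer black
  cache black
  cfg gray
    utils gray
      auth gray
      auth black
      db gray
        io gray
          io→sched: sched black — skip
          io→ui: ui black — skip
          io→utils: utils is gray → back edge
First back edge: io → utils.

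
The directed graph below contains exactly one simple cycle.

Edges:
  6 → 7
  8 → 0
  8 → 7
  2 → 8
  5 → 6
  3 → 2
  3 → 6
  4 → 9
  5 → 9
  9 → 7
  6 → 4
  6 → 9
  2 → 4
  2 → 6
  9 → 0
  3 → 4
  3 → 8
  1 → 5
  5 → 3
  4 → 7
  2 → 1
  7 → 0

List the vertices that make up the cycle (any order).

1, 2, 3, 5

DFS with gray/black marking from 3:
3 gray
  4 gray
    9 gray
      0 gray
      0 black
      7 gray
        7→0: 0 black — skip
      7 black
    9 black
    4→7: 7 black — skip
  4 black
  2 gray
    6 gray
      6→4: 4 black — skip
      6→9: 9 black — skip
      6→7: 7 black — skip
    6 black
    8 gray
      8→0: 0 black — skip
      8→7: 7 black — skip
    8 black
    1 gray
      5 gray
        5→9: 9 black — skip
        5→6: 6 black — skip
        5→3: 3 is gray → back edge
Back edge closes the cycle 3 → 2 → 1 → 5 → 3; its vertices are {1, 2, 3, 5}.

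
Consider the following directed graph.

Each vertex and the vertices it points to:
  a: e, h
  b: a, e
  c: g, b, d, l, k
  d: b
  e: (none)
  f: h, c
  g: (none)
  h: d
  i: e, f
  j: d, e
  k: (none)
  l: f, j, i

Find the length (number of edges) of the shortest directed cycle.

3

For each vertex v, BFS finds the shortest path from v back to v.
The shortest such closed walk is c → l → f → c, length 3.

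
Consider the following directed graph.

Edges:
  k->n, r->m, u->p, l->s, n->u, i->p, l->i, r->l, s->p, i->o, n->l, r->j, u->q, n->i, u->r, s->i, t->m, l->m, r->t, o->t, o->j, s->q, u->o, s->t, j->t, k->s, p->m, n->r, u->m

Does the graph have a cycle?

No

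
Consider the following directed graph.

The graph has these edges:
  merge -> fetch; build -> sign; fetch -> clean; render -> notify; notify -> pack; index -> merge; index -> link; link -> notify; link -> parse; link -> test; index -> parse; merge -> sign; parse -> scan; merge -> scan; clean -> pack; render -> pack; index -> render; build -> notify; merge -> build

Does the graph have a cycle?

No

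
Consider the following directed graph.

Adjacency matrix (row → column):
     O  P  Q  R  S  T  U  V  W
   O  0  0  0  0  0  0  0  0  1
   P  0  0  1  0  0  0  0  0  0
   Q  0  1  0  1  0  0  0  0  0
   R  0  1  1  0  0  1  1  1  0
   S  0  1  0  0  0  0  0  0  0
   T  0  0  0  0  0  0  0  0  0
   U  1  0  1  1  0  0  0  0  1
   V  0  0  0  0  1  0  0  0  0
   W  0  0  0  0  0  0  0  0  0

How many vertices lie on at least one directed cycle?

A vertex is on a directed cycle iff it belongs to a strongly connected component of size ≥ 2 (or has a self-loop).
The vertices on cycles are {P, Q, R, S, U, V} — 6 in total.

6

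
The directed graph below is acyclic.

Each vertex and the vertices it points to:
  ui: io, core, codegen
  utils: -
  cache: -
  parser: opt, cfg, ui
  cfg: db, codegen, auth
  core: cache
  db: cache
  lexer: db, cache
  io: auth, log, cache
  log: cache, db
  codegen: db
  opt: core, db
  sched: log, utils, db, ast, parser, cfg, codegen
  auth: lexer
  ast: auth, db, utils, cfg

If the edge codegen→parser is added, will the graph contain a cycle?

Adding codegen→parser creates a cycle iff parser can already reach codegen.
Path from parser: parser → ui → codegen.
So parser → … → codegen → parser is a cycle.

Yes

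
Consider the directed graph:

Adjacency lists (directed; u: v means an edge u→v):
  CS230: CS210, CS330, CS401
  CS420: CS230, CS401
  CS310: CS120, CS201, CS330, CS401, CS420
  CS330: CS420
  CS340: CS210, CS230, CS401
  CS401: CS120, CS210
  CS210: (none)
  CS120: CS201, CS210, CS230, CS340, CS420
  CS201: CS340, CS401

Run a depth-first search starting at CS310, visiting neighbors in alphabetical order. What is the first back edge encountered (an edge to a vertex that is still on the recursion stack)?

DFS from CS310 (visiting neighbors in alphabetical order); mark gray on enter, black on exit:
CS310 gray
  CS120 gray
    CS201 gray
      CS340 gray
        CS210 gray
        CS210 black
        CS230 gray
          CS230→CS210: CS210 black — skip
          CS330 gray
            CS420 gray
              CS420→CS230: CS230 is gray → back edge
First back edge: CS420 → CS230.

CS420->CS230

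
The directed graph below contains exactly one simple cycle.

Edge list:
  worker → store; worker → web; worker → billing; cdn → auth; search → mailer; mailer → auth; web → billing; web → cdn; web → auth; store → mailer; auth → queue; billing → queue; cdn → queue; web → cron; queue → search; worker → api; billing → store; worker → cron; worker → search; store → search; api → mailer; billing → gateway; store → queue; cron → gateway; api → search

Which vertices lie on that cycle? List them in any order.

auth, queue, mailer, search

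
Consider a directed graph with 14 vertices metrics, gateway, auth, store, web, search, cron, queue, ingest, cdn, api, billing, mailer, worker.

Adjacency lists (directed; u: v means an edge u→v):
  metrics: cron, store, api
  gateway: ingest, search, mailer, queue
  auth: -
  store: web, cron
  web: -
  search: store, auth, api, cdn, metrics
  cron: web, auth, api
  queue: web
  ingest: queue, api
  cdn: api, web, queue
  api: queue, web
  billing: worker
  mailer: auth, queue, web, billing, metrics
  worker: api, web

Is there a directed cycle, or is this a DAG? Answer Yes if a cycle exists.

DFS with white/gray/black marking, starting from auth:
auth gray
auth black
metrics gray
  cron gray
    web gray
    web black
    cron→auth: auth black — skip
    api gray
      queue gray
        queue→web: web black — skip
      queue black
      api→web: web black — skip
    api black
  cron black
  store gray
    store→web: web black — skip
    store→cron: cron black — skip
  store black
  metrics→api: api black — skip
metrics black
gateway gray
  ingest gray
    ingest→queue: queue black — skip
    ingest→api: api black — skip
  ingest black
  search gray
    search→store: store black — skip
    search→auth: auth black — skip
    search→api: api black — skip
    cdn gray
      cdn→api: api black — skip
      cdn→web: web black — skip
      cdn→queue: queue black — skip
    cdn black
    search→metrics: metrics black — skip
  search black
  mailer gray
    mailer→auth: auth black — skip
    mailer→queue: queue black — skip
    mailer→web: web black — skip
    billing gray
      worker gray
        worker→api: api black — skip
        worker→web: web black — skip
      worker black
    billing black
    mailer→metrics: metrics black — skip
  mailer black
  gateway→queue: queue black — skip
gateway black
Every edge goes to a white or black vertex — no back edge, so the graph is acyclic.

No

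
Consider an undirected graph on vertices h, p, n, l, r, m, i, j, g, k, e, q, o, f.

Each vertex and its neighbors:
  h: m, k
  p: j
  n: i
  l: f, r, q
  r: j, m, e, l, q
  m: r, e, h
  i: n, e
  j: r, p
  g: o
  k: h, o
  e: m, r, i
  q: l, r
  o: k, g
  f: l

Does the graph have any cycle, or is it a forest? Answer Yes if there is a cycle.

DFS, tracking each vertex's parent; an edge to a visited non-parent vertex closes a cycle.
Start from m:
visit m (parent –)
  visit r (parent m)
    visit j (parent r)
      j–r: parent, skip
      visit p (parent j)
        p–j: parent, skip
    r–m: parent, skip
    visit e (parent r)
      e–m: m visited and ≠ parent → cycle
Cycle: m – r – e – m.

Yes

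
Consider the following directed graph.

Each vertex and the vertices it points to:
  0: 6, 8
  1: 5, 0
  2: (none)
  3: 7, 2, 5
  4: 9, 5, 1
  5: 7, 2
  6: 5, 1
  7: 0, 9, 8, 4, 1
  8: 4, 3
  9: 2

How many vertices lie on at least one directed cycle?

8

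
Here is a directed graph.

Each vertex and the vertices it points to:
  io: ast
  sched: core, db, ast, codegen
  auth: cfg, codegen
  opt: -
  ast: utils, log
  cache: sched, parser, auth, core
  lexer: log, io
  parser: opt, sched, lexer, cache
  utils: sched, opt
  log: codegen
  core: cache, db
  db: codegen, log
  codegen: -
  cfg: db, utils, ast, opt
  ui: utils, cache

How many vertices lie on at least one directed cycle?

10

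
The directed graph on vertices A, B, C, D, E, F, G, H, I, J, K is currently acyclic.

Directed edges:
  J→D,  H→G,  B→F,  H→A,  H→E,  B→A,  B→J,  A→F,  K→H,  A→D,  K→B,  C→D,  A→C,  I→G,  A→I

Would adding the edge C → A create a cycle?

Adding C→A creates a cycle iff A can already reach C.
Path from A: A → C.
So A → … → C → A is a cycle.

Yes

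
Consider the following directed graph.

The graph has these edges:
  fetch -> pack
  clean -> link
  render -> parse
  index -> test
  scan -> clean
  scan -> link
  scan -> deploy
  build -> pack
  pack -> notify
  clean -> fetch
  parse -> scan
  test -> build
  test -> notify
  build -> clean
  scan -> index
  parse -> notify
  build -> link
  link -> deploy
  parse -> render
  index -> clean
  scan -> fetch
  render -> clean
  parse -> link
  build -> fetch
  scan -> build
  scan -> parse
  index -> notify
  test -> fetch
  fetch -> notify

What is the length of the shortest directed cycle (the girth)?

2

For each vertex v, BFS finds the shortest path from v back to v.
The shortest such closed walk is parse → scan → parse, length 2.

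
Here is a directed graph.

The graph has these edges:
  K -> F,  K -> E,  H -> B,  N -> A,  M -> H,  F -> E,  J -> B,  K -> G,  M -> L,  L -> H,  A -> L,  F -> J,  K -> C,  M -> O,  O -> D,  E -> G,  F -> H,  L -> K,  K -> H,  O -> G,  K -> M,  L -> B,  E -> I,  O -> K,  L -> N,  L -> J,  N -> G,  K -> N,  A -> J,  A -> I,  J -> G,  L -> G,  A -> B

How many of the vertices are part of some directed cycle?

A vertex is on a directed cycle iff it belongs to a strongly connected component of size ≥ 2 (or has a self-loop).
The vertices on cycles are {A, K, L, M, N, O} — 6 in total.

6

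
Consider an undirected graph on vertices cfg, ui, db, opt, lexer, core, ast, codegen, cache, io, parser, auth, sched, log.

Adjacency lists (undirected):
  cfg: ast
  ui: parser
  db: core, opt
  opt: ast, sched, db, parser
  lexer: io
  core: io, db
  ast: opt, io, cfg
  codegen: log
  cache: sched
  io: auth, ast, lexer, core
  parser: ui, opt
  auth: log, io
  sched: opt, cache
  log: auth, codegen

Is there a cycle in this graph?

DFS, tracking each vertex's parent; an edge to a visited non-parent vertex closes a cycle.
Start from log:
visit log (parent –)
  visit auth (parent log)
    auth–log: parent, skip
    visit io (parent auth)
      io–auth: parent, skip
      visit ast (parent io)
        visit opt (parent ast)
          opt–ast: parent, skip
          visit sched (parent opt)
            sched–opt: parent, skip
            visit cache (parent sched)
              cache–sched: parent, skip
          visit db (parent opt)
            visit core (parent db)
              core–io: io visited and ≠ parent → cycle
Cycle: io – ast – opt – db – core – io.

Yes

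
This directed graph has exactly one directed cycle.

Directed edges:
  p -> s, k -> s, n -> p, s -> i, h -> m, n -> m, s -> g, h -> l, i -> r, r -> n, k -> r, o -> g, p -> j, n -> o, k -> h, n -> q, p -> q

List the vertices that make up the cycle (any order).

DFS with gray/black marking from r:
r gray
  n gray
    p gray
      s gray
        g gray
        g black
        i gray
          i→r: r is gray → back edge
Back edge closes the cycle r → n → p → s → i → r; its vertices are {i, n, p, r, s}.

i, n, p, r, s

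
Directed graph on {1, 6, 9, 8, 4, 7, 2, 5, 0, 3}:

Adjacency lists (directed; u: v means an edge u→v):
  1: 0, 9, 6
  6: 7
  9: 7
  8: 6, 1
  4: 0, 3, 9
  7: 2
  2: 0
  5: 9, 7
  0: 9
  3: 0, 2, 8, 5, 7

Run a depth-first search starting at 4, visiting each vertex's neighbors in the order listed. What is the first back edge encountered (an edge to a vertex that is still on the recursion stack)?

2->0

DFS from 4 (visiting each vertex's neighbors in the order listed); mark gray on enter, black on exit:
4 gray
  0 gray
    9 gray
      7 gray
        2 gray
          2→0: 0 is gray → back edge
First back edge: 2 → 0.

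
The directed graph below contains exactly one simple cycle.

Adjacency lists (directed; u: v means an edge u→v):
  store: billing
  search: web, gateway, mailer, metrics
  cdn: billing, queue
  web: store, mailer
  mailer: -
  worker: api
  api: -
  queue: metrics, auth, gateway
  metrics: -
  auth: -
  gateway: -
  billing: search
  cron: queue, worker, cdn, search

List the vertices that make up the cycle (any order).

web, store, search, billing

DFS with gray/black marking from search:
search gray
  web gray
    store gray
      billing gray
        billing→search: search is gray → back edge
Back edge closes the cycle search → web → store → billing → search; its vertices are {web, store, search, billing}.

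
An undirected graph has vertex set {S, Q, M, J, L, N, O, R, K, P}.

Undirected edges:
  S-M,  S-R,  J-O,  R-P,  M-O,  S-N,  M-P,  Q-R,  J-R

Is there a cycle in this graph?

DFS, tracking each vertex's parent; an edge to a visited non-parent vertex closes a cycle.
Start from M:
visit M (parent –)
  visit P (parent M)
    P–M: parent, skip
    visit R (parent P)
      visit Q (parent R)
        Q–R: parent, skip
      visit J (parent R)
        visit O (parent J)
          O–M: M visited and ≠ parent → cycle
Cycle: M – P – R – J – O – M.

Yes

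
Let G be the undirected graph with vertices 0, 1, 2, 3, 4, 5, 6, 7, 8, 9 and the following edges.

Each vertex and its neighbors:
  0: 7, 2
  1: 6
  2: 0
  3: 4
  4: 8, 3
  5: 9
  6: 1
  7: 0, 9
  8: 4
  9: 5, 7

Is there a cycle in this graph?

No

DFS, tracking each vertex's parent; an edge to a visited non-parent vertex closes a cycle.
Start from 9:
visit 9 (parent –)
  visit 5 (parent 9)
    5–9: parent, skip
  visit 7 (parent 9)
    visit 0 (parent 7)
      0–7: parent, skip
      visit 2 (parent 0)
        2–0: parent, skip
    7–9: parent, skip
visit 1 (parent –)
  visit 6 (parent 1)
    6–1: parent, skip
visit 3 (parent –)
  visit 4 (parent 3)
    visit 8 (parent 4)
      8–4: parent, skip
    4–3: parent, skip
No non-parent visited neighbor found — the graph is a forest.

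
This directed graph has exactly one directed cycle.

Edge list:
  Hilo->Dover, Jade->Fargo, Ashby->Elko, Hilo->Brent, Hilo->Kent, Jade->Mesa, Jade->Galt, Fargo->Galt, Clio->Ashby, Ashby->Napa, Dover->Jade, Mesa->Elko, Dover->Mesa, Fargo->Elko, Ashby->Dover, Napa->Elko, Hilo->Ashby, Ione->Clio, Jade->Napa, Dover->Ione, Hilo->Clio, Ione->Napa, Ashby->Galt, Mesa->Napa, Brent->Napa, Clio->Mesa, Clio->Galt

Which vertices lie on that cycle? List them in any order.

Clio, Ione, Ashby, Dover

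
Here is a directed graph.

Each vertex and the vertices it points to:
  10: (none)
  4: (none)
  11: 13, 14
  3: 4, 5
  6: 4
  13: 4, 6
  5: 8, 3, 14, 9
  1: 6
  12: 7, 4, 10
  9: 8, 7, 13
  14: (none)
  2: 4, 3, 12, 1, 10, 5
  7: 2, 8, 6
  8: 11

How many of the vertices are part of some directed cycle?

A vertex is on a directed cycle iff it belongs to a strongly connected component of size ≥ 2 (or has a self-loop).
The vertices on cycles are {2, 3, 5, 7, 9, 12} — 6 in total.

6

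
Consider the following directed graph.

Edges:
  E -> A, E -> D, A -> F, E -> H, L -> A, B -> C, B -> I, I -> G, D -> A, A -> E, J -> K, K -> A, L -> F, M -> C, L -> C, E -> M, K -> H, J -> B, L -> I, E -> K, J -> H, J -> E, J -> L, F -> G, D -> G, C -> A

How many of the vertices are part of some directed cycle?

A vertex is on a directed cycle iff it belongs to a strongly connected component of size ≥ 2 (or has a self-loop).
The vertices on cycles are {A, C, D, E, K, M} — 6 in total.

6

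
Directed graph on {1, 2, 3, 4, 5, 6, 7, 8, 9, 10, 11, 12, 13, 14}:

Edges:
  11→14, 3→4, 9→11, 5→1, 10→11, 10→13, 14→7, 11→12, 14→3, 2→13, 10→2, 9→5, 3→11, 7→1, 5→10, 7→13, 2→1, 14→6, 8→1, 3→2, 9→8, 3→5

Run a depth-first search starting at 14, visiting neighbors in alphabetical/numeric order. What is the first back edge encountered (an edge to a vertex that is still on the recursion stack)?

11→14

DFS from 14 (visiting neighbors in alphabetical/numeric order); mark gray on enter, black on exit:
14 gray
  3 gray
    2 gray
      1 gray
      1 black
      13 gray
      13 black
    2 black
    4 gray
    4 black
    5 gray
      5→1: 1 black — skip
      10 gray
        10→2: 2 black — skip
        11 gray
          12 gray
          12 black
          11→14: 14 is gray → back edge
First back edge: 11 → 14.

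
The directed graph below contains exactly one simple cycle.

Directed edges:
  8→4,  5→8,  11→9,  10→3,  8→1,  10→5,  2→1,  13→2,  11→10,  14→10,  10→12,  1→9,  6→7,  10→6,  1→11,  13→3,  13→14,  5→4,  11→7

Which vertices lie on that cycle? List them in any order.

DFS with gray/black marking from 10:
10 gray
  3 gray
  3 black
  12 gray
  12 black
  5 gray
    4 gray
    4 black
    8 gray
      1 gray
        9 gray
        9 black
        11 gray
          11→10: 10 is gray → back edge
Back edge closes the cycle 10 → 5 → 8 → 1 → 11 → 10; its vertices are {1, 5, 8, 10, 11}.

1, 5, 8, 10, 11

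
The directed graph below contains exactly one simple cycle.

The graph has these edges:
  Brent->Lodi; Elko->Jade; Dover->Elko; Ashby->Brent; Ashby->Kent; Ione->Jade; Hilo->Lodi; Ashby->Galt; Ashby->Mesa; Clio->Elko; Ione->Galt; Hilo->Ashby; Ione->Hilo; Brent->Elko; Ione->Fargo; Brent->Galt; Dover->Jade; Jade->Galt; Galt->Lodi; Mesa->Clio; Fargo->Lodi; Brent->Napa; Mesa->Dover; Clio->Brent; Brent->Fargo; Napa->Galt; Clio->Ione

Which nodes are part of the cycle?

DFS with gray/black marking from Ashby:
Ashby gray
  Mesa gray
    Dover gray
      Elko gray
        Jade gray
          Galt gray
            Lodi gray
            Lodi black
          Galt black
        Jade black
      Elko black
      Dover→Jade: Jade black — skip
    Dover black
    Clio gray
      Clio→Elko: Elko black — skip
      Ione gray
        Fargo gray
          Fargo→Lodi: Lodi black — skip
        Fargo black
        Hilo gray
          Hilo→Lodi: Lodi black — skip
          Hilo→Ashby: Ashby is gray → back edge
Back edge closes the cycle Ashby → Mesa → Clio → Ione → Hilo → Ashby; its vertices are {Clio, Hilo, Ione, Mesa, Ashby}.

Clio, Hilo, Ione, Mesa, Ashby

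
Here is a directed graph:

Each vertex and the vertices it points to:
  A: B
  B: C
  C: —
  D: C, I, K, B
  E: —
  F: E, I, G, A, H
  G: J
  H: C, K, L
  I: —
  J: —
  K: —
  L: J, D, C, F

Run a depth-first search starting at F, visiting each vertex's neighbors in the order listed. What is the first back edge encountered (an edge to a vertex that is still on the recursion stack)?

L->F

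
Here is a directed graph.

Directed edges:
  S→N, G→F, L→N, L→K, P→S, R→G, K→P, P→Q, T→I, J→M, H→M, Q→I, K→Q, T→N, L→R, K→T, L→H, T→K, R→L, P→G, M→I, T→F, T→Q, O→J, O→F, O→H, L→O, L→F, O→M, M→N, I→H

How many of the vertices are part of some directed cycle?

7

A vertex is on a directed cycle iff it belongs to a strongly connected component of size ≥ 2 (or has a self-loop).
The vertices on cycles are {H, I, K, L, M, R, T} — 7 in total.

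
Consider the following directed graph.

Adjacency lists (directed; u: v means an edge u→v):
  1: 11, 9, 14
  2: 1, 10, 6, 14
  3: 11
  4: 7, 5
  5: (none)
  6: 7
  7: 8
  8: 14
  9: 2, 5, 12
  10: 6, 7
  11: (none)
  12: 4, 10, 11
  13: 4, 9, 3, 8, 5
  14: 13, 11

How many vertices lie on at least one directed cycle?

11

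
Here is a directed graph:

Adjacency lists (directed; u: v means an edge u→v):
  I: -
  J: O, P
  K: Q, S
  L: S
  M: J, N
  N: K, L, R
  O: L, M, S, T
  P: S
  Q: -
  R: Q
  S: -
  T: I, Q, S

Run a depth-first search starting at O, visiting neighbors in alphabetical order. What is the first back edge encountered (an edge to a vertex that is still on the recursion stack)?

DFS from O (visiting neighbors in alphabetical order); mark gray on enter, black on exit:
O gray
  L gray
    S gray
    S black
  L black
  M gray
    J gray
      J→O: O is gray → back edge
First back edge: J → O.

J→O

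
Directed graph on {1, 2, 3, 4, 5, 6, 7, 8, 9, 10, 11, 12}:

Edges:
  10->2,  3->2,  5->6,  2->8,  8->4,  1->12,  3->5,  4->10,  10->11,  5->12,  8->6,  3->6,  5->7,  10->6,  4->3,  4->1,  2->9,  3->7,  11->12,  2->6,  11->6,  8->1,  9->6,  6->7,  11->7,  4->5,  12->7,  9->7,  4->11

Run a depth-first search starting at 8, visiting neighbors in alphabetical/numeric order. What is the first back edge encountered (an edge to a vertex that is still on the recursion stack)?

2->8

DFS from 8 (visiting neighbors in alphabetical/numeric order); mark gray on enter, black on exit:
8 gray
  1 gray
    12 gray
      7 gray
      7 black
    12 black
  1 black
  4 gray
    4→1: 1 black — skip
    3 gray
      2 gray
        6 gray
          6→7: 7 black — skip
        6 black
        2→8: 8 is gray → back edge
First back edge: 2 → 8.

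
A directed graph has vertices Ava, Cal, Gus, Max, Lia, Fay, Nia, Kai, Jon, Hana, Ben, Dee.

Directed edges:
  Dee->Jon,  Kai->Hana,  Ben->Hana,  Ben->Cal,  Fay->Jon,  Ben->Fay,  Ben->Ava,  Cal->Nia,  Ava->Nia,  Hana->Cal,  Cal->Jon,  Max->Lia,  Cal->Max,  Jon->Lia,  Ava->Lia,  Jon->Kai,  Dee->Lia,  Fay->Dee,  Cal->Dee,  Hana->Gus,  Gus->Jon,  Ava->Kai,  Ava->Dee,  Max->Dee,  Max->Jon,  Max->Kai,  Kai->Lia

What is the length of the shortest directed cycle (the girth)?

4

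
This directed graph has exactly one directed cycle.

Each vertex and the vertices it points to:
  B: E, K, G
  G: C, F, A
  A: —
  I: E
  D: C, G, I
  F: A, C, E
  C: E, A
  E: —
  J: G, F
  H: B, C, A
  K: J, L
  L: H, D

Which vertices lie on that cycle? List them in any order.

DFS with gray/black marking from L:
L gray
  H gray
    B gray
      E gray
      E black
      K gray
        J gray
          G gray
            C gray
              C→E: E black — skip
              A gray
              A black
            C black
            F gray
              F→A: A black — skip
              F→C: C black — skip
              F→E: E black — skip
            F black
            G→A: A black — skip
          G black
          J→F: F black — skip
        J black
        K→L: L is gray → back edge
Back edge closes the cycle L → H → B → K → L; its vertices are {B, H, K, L}.

B, H, K, L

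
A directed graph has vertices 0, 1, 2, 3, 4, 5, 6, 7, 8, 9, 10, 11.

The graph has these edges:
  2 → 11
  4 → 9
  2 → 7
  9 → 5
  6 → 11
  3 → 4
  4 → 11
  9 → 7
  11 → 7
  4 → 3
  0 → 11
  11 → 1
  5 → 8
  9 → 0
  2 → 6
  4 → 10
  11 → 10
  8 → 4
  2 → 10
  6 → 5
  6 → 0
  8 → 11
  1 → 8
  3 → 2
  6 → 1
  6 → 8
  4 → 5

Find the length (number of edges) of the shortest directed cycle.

2

For each vertex v, BFS finds the shortest path from v back to v.
The shortest such closed walk is 3 → 4 → 3, length 2.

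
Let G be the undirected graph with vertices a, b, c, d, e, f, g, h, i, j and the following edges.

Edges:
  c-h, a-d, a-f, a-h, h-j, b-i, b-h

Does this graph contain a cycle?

No

DFS, tracking each vertex's parent; an edge to a visited non-parent vertex closes a cycle.
Start from i:
visit i (parent –)
  visit b (parent i)
    visit h (parent b)
      h–b: parent, skip
      visit a (parent h)
        visit f (parent a)
          f–a: parent, skip
        a–h: parent, skip
        visit d (parent a)
          d–a: parent, skip
      visit j (parent h)
        j–h: parent, skip
      visit c (parent h)
        c–h: parent, skip
    b–i: parent, skip
visit e (parent –)
visit g (parent –)
No non-parent visited neighbor found — the graph is a forest.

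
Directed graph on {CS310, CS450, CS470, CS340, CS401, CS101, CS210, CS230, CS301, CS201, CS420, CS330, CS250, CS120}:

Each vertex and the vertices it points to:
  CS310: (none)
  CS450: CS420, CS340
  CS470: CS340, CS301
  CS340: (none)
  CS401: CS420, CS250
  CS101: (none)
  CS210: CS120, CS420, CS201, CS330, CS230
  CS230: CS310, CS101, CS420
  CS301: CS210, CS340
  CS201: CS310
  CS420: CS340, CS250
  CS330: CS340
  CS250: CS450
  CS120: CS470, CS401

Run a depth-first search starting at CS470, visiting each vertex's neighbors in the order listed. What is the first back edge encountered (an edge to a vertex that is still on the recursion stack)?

DFS from CS470 (visiting each vertex's neighbors in the order listed); mark gray on enter, black on exit:
CS470 gray
  CS340 gray
  CS340 black
  CS301 gray
    CS210 gray
      CS120 gray
        CS120→CS470: CS470 is gray → back edge
First back edge: CS120 → CS470.

CS120->CS470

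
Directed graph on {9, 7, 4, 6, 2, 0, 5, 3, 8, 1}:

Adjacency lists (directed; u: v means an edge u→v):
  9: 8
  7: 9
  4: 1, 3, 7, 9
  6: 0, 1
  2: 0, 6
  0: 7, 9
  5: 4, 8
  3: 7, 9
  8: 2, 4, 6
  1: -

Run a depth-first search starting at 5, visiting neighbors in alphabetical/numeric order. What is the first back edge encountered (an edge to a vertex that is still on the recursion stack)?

DFS from 5 (visiting neighbors in alphabetical/numeric order); mark gray on enter, black on exit:
5 gray
  4 gray
    1 gray
    1 black
    3 gray
      7 gray
        9 gray
          8 gray
            2 gray
              0 gray
                0→7: 7 is gray → back edge
First back edge: 0 → 7.

0→7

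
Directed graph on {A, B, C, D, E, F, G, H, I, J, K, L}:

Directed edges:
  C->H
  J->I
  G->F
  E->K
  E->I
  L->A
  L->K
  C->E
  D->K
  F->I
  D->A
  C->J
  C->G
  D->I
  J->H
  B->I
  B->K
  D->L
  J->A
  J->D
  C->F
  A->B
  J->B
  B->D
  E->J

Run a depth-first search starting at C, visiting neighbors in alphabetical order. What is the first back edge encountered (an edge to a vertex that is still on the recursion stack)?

D→A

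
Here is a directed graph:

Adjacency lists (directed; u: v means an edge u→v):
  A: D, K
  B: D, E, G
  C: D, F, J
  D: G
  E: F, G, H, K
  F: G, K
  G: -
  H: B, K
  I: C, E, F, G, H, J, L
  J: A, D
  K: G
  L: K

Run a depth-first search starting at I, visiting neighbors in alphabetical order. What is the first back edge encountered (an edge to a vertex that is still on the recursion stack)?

B->E

DFS from I (visiting neighbors in alphabetical order); mark gray on enter, black on exit:
I gray
  C gray
    D gray
      G gray
      G black
    D black
    F gray
      F→G: G black — skip
      K gray
        K→G: G black — skip
      K black
    F black
    J gray
      A gray
        A→D: D black — skip
        A→K: K black — skip
      A black
      J→D: D black — skip
    J black
  C black
  E gray
    E→F: F black — skip
    E→G: G black — skip
    H gray
      B gray
        B→D: D black — skip
        B→E: E is gray → back edge
First back edge: B → E.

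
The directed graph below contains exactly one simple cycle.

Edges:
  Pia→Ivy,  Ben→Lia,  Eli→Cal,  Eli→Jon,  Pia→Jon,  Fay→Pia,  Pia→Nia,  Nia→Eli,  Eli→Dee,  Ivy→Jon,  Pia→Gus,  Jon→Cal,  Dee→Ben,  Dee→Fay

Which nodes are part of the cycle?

DFS with gray/black marking from Nia:
Nia gray
  Eli gray
    Cal gray
    Cal black
    Jon gray
      Jon→Cal: Cal black — skip
    Jon black
    Dee gray
      Ben gray
        Lia gray
        Lia black
      Ben black
      Fay gray
        Pia gray
          Pia→Nia: Nia is gray → back edge
Back edge closes the cycle Nia → Eli → Dee → Fay → Pia → Nia; its vertices are {Dee, Eli, Fay, Nia, Pia}.

Dee, Eli, Fay, Nia, Pia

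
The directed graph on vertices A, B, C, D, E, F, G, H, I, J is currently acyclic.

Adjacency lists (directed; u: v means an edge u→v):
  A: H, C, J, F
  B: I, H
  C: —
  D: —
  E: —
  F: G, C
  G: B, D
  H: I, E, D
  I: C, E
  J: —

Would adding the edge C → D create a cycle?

Adding C→D creates a cycle iff D can already reach C.
Explore from D: no path reaches C. The graph stays acyclic.

No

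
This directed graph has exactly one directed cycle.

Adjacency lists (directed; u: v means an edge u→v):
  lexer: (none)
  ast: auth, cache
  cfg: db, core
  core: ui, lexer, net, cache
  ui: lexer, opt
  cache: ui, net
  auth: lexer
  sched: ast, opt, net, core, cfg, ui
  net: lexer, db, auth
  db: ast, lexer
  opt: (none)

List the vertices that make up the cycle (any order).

DFS with gray/black marking from ast:
ast gray
  auth gray
    lexer gray
    lexer black
  auth black
  cache gray
    ui gray
      ui→lexer: lexer black — skip
      opt gray
      opt black
    ui black
    net gray
      net→lexer: lexer black — skip
      db gray
        db→ast: ast is gray → back edge
Back edge closes the cycle ast → cache → net → db → ast; its vertices are {db, ast, net, cache}.

db, ast, net, cache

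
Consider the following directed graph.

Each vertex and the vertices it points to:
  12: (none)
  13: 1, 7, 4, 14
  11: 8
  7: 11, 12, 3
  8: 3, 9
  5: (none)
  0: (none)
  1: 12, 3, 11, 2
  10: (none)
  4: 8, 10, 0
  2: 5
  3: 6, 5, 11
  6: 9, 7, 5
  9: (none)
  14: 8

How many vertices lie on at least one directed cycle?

A vertex is on a directed cycle iff it belongs to a strongly connected component of size ≥ 2 (or has a self-loop).
The vertices on cycles are {3, 6, 7, 8, 11} — 5 in total.

5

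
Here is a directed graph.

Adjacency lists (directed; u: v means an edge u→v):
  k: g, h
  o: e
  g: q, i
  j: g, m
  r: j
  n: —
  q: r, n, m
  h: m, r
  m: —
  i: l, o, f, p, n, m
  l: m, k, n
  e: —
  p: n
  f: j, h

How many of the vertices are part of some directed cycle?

9

A vertex is on a directed cycle iff it belongs to a strongly connected component of size ≥ 2 (or has a self-loop).
The vertices on cycles are {f, g, h, i, j, k, l, q, r} — 9 in total.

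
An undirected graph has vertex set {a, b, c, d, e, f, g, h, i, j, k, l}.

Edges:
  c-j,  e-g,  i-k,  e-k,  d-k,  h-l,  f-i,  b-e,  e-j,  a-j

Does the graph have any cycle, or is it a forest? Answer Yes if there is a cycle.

DFS, tracking each vertex's parent; an edge to a visited non-parent vertex closes a cycle.
Start from l:
visit l (parent –)
  visit h (parent l)
    h–l: parent, skip
visit a (parent –)
  visit j (parent a)
    visit e (parent j)
      e–j: parent, skip
      visit g (parent e)
        g–e: parent, skip
      visit b (parent e)
        b–e: parent, skip
      visit k (parent e)
        visit d (parent k)
          d–k: parent, skip
        visit i (parent k)
          i–k: parent, skip
          visit f (parent i)
            f–i: parent, skip
        k–e: parent, skip
    visit c (parent j)
      c–j: parent, skip
    j–a: parent, skip
No non-parent visited neighbor found — the graph is a forest.

No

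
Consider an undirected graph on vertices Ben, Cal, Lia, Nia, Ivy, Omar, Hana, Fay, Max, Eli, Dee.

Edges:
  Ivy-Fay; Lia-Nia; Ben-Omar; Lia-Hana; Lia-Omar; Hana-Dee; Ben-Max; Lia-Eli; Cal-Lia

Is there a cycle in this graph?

No

DFS, tracking each vertex's parent; an edge to a visited non-parent vertex closes a cycle.
Start from Fay:
visit Fay (parent –)
  visit Ivy (parent Fay)
    Ivy–Fay: parent, skip
visit Ben (parent –)
  visit Omar (parent Ben)
    visit Lia (parent Omar)
      Lia–Omar: parent, skip
      visit Nia (parent Lia)
        Nia–Lia: parent, skip
      visit Eli (parent Lia)
        Eli–Lia: parent, skip
      visit Cal (parent Lia)
        Cal–Lia: parent, skip
      visit Hana (parent Lia)
        visit Dee (parent Hana)
          Dee–Hana: parent, skip
        Hana–Lia: parent, skip
    Omar–Ben: parent, skip
  visit Max (parent Ben)
    Max–Ben: parent, skip
No non-parent visited neighbor found — the graph is a forest.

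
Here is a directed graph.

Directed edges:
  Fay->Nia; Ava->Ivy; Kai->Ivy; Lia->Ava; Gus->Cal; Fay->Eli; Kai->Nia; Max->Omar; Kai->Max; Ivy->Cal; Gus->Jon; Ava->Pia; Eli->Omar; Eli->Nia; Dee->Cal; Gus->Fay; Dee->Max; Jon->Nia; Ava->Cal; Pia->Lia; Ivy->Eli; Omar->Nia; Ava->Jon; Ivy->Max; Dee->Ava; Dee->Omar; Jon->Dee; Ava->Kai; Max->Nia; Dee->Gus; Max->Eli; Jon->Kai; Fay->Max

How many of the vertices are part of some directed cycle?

6

A vertex is on a directed cycle iff it belongs to a strongly connected component of size ≥ 2 (or has a self-loop).
The vertices on cycles are {Ava, Dee, Gus, Jon, Lia, Pia} — 6 in total.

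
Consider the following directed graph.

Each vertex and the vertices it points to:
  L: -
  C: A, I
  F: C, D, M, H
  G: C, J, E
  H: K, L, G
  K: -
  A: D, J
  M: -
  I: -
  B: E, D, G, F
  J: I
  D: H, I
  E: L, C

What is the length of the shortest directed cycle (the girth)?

5

For each vertex v, BFS finds the shortest path from v back to v.
The shortest such closed walk is H → G → C → A → D → H, length 5.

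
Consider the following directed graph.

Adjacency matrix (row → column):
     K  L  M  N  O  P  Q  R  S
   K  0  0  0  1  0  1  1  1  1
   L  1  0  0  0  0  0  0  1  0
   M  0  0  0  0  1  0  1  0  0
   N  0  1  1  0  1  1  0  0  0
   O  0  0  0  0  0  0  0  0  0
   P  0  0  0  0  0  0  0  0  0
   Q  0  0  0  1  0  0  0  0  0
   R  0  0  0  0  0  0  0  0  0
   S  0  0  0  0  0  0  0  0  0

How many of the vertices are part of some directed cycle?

A vertex is on a directed cycle iff it belongs to a strongly connected component of size ≥ 2 (or has a self-loop).
The vertices on cycles are {K, L, M, N, Q} — 5 in total.

5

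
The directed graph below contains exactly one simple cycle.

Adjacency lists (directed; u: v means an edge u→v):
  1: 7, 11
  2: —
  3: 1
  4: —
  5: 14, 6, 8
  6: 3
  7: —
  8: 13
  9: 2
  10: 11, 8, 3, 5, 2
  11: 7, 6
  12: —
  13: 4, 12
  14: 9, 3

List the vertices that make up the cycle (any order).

1, 3, 6, 11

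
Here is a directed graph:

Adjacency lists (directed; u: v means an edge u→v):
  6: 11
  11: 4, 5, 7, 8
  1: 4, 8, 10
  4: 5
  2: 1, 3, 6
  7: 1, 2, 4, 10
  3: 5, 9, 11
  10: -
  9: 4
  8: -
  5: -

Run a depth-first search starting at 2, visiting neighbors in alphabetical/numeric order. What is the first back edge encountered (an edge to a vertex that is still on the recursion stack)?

DFS from 2 (visiting neighbors in alphabetical/numeric order); mark gray on enter, black on exit:
2 gray
  1 gray
    4 gray
      5 gray
      5 black
    4 black
    8 gray
    8 black
    10 gray
    10 black
  1 black
  3 gray
    3→5: 5 black — skip
    9 gray
      9→4: 4 black — skip
    9 black
    11 gray
      11→4: 4 black — skip
      11→5: 5 black — skip
      7 gray
        7→1: 1 black — skip
        7→2: 2 is gray → back edge
First back edge: 7 → 2.

7->2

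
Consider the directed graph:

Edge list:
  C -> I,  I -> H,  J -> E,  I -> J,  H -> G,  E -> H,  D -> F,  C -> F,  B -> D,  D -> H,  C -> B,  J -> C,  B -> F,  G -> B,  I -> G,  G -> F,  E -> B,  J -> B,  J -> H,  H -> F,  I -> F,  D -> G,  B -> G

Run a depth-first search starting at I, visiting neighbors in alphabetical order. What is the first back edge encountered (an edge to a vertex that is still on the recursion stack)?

DFS from I (visiting neighbors in alphabetical order); mark gray on enter, black on exit:
I gray
  F gray
  F black
  G gray
    B gray
      D gray
        D→F: F black — skip
        D→G: G is gray → back edge
First back edge: D → G.

D→G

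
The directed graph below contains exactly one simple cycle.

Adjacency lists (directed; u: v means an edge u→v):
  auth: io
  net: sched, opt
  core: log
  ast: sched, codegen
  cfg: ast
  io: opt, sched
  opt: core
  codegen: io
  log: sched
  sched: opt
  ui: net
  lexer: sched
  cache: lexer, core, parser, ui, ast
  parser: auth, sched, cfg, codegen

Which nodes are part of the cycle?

log, opt, core, sched

DFS with gray/black marking from core:
core gray
  log gray
    sched gray
      opt gray
        opt→core: core is gray → back edge
Back edge closes the cycle core → log → sched → opt → core; its vertices are {log, opt, core, sched}.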